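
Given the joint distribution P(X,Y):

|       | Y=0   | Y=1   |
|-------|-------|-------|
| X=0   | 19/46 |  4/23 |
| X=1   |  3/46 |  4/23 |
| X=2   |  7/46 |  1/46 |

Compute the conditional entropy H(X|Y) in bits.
1.2446 bits

H(X|Y) = H(X,Y) - H(Y)

H(X,Y) = -Σ_{x,y} P(x,y) log₂ P(x,y). Per-cell terms -P(x,y)·log₂P(x,y):
  X=0: 0.52689, 0.43888
  X=1: 0.25687, 0.43888
  X=2: 0.41334, 0.12008
Sum of the 6 terms: H(X,Y) = 2.1949 bits

Marginal of Y (column sums):
  P(Y=0) = 19/46 + 3/46 + 7/46 = 29/46
  P(Y=1) = 4/23 + 4/23 + 1/46 = 17/46
H(Y) = -[(29/46)·log₂(29/46) + (17/46)·log₂(17/46)]
  = 0.41961 + 0.53073 = 0.9503 bits

H(X|Y) = H(X,Y) - H(Y) = 2.1949 - 0.9503 = 1.2446 bits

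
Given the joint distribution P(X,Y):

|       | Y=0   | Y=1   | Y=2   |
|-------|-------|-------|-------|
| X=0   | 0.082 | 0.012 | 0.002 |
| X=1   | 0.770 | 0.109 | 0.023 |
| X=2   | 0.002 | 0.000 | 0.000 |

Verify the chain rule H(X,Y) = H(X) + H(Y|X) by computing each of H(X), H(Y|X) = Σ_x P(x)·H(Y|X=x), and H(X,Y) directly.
H(X) = 0.4767 bits, H(Y|X) = 0.6957 bits, H(X,Y) = 1.1724 bits

Marginal of X (row sums):
  P(X=0) = 0.082 + 0.012 + 0.002 = 0.096
  P(X=1) = 0.770 + 0.109 + 0.023 = 0.902
  P(X=2) = 0.002 + 0.000 + 0.000 = 0.002
H(X) = -[0.096·log₂(0.096) + 0.902·log₂(0.902) + 0.002·log₂(0.002)]
  = 0.324559 + 0.134218 + 0.017932 = 0.4767 bits

H(Y|X) = Σ_x P(x)·H(Y|X=x):
  X=0: P(X=0) = 0.096, P(Y|X=0) = (41/48, 1/8, 1/48) → H(Y|X=0) = 0.685600
  X=1: P(X=1) = 0.902, P(Y|X=1) = (35/41, 109/902, 23/902) → H(Y|X=1) = 0.698265
  X=2: P(X=2) = 0.002, P(Y|X=2) = (1, 0, 0) → H(Y|X=2) = 0.000000
H(Y|X) = 0.096·0.685600 + 0.902·0.698265 + 0.002·0.000000 = 0.6957 bits

H(X,Y) = -Σ_{x,y} P(x,y) log₂ P(x,y). Per-cell terms -P(x,y)·log₂P(x,y):
  X=0: 0.295875, 0.076570, 0.017932
  X=1: 0.290344, 0.348538, 0.125171
  X=2: 0.017932, 0.000000, 0.000000
  (cells with P = 0 contribute 0)
Sum of the 9 terms: H(X,Y) = 1.1724 bits

Chain rule check:
  H(X) + H(Y|X) = 0.4767 + 0.6957 = 1.1724 bits
  H(X,Y) = 1.1724 bits
✓ Chain rule verified.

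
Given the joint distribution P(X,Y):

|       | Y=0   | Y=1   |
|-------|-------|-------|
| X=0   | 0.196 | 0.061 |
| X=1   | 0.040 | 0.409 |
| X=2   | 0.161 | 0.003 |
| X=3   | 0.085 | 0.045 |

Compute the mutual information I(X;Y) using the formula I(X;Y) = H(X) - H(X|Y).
0.4587 bits

I(X;Y) = H(X) - H(X|Y)

Marginal of X (row sums):
  P(X=0) = 0.196 + 0.061 = 0.257
  P(X=1) = 0.040 + 0.409 = 0.449
  P(X=2) = 0.161 + 0.003 = 0.164
  P(X=3) = 0.085 + 0.045 = 0.130
H(X) = -[0.257·log₂(0.257) + 0.449·log₂(0.449) + 0.164·log₂(0.164) + 0.130·log₂(0.130)]
  = 0.5037611 + 0.5186905 + 0.4277501 + 0.3826441 = 1.832846 bits

Marginal of Y (column sums):
  P(Y=0) = 0.196 + 0.040 + 0.161 + 0.085 = 0.482
  P(Y=1) = 0.061 + 0.409 + 0.003 + 0.045 = 0.518
H(X|Y) = Σ_y P(y)·H(X|Y=y):
  Y=0: P(Y=0) = 0.482, P(X|Y=0) = (98/241, 20/241, 161/482, 85/482) → H(X|Y=0) = 1.7958020
  Y=1: P(Y=1) = 0.518, P(X|Y=1) = (61/518, 409/518, 3/518, 45/518) → H(X|Y=1) = 0.9818089
H(X|Y) = 0.482·1.7958020 + 0.518·0.9818089 = 1.374154 bits

I(X;Y) = H(X) - H(X|Y) = 1.832846 - 1.374154 = 0.4587 bits

Cross-check via I(X;Y) = H(X) + H(Y) - H(X,Y): computing H(Y) from the column sums and H(X,Y) from the 8 cells in the same way gives H(Y) = 0.999065 bits and H(X,Y) = 2.373219 bits, so
I(X;Y) = 1.832846 + 0.999065 - 2.373219 = 0.4587 bits ✓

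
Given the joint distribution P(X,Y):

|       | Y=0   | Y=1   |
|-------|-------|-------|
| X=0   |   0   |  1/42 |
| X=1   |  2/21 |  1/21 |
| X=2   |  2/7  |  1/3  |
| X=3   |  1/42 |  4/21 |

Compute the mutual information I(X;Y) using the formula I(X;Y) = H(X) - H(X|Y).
0.1182 bits

I(X;Y) = H(X) - H(X|Y)

Marginal of X (row sums):
  P(X=0) = 0 + 1/42 = 1/42
  P(X=1) = 2/21 + 1/21 = 1/7
  P(X=2) = 2/7 + 1/3 = 13/21
  P(X=3) = 1/42 + 4/21 = 3/14
H(X) = -[(1/42)·log₂(1/42) + (1/7)·log₂(1/7) + (13/21)·log₂(13/21) + (3/14)·log₂(3/14)]
  = 0.128389 + 0.401051 + 0.428305 + 0.476227 = 1.43397 bits

Marginal of Y (column sums):
  P(Y=0) = 0 + 2/21 + 2/7 + 1/42 = 17/42
  P(Y=1) = 1/42 + 1/21 + 1/3 + 4/21 = 25/42
H(X|Y) = Σ_y P(y)·H(X|Y=y):
  Y=0: P(Y=0) = 17/42, P(X|Y=0) = (0, 4/17, 12/17, 1/17) → H(X|Y=0) = 1.086313
  Y=1: P(Y=1) = 25/42, P(X|Y=1) = (1/25, 2/25, 14/25, 8/25) → H(X|Y=1) = 1.471737
H(X|Y) = (17/42)·1.086313 + (25/42)·1.471737 = 1.31573 bits

I(X;Y) = H(X) - H(X|Y) = 1.43397 - 1.31573 = 0.1182 bits

Cross-check via I(X;Y) = H(X) + H(Y) - H(X,Y): computing H(Y) from the column sums and H(X,Y) from the 8 cells in the same way gives H(Y) = 0.97367 bits and H(X,Y) = 2.28940 bits, so
I(X;Y) = 1.43397 + 0.97367 - 2.28940 = 0.1182 bits ✓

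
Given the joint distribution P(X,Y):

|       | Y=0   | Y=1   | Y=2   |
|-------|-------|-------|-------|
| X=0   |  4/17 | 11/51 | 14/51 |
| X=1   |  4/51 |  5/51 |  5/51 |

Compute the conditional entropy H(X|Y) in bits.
0.8454 bits

H(X|Y) = H(X,Y) - H(Y)

H(X,Y) = -Σ_{x,y} P(x,y) log₂ P(x,y). Per-cell terms -P(x,y)·log₂P(x,y):
  X=0: 0.4912, 0.4773, 0.5120
  X=1: 0.2880, 0.3285, 0.3285
Sum of the 6 terms: H(X,Y) = 2.4255 bits

Marginal of Y (column sums):
  P(Y=0) = 4/17 + 4/51 = 16/51
  P(Y=1) = 11/51 + 5/51 = 16/51
  P(Y=2) = 14/51 + 5/51 = 19/51
H(Y) = -[(16/51)·log₂(16/51) + (16/51)·log₂(16/51) + (19/51)·log₂(19/51)]
  = 0.5247 + 0.5247 + 0.5307 = 1.5801 bits

H(X|Y) = H(X,Y) - H(Y) = 2.4255 - 1.5801 = 0.8454 bits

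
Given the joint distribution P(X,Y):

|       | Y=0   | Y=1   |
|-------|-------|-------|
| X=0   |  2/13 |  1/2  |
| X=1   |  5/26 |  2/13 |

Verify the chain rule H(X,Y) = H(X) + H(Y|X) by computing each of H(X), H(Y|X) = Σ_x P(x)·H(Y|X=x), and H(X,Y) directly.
H(X) = 0.9306 bits, H(Y|X) = 0.8577 bits, H(X,Y) = 1.7883 bits

Marginal of X (row sums):
  P(X=0) = 2/13 + 1/2 = 17/26
  P(X=1) = 5/26 + 2/13 = 9/26
H(X) = -[(17/26)·log₂(17/26) + (9/26)·log₂(9/26)]
  = 0.40079 + 0.52979 = 0.9306 bits

H(Y|X) = Σ_x P(x)·H(Y|X=x):
  X=0: P(X=0) = 17/26, P(Y|X=0) = (4/17, 13/17) → H(Y|X=0) = 0.78713
  X=1: P(X=1) = 9/26, P(Y|X=1) = (5/9, 4/9) → H(Y|X=1) = 0.99108
H(Y|X) = (17/26)·0.78713 + (9/26)·0.99108 = 0.8577 bits

H(X,Y) = -Σ_{x,y} P(x,y) log₂ P(x,y). Per-cell terms -P(x,y)·log₂P(x,y):
  X=0: 0.41545, 0.50000
  X=1: 0.45741, 0.41545
Sum of the 4 terms: H(X,Y) = 1.7883 bits

Chain rule check:
  H(X) + H(Y|X) = 0.9306 + 0.8577 = 1.7883 bits
  H(X,Y) = 1.7883 bits
✓ Chain rule verified.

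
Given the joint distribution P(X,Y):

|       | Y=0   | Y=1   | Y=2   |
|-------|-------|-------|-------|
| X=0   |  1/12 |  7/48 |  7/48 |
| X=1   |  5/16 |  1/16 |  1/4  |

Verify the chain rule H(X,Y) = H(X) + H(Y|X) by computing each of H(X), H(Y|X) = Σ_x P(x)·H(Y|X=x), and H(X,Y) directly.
H(X) = 0.9544 bits, H(Y|X) = 1.4288 bits, H(X,Y) = 2.3833 bits

Marginal of X (row sums):
  P(X=0) = 1/12 + 7/48 + 7/48 = 3/8
  P(X=1) = 5/16 + 1/16 + 1/4 = 5/8
H(X) = -[(3/8)·log₂(3/8) + (5/8)·log₂(5/8)]
  = 0.53064 + 0.42379 = 0.9544 bits

H(Y|X) = Σ_x P(x)·H(Y|X=x):
  X=0: P(X=0) = 3/8, P(Y|X=0) = (2/9, 7/18, 7/18) → H(Y|X=0) = 1.54198
  X=1: P(X=1) = 5/8, P(Y|X=1) = (1/2, 1/10, 2/5) → H(Y|X=1) = 1.36096
H(Y|X) = (3/8)·1.54198 + (5/8)·1.36096 = 1.4288 bits

H(X,Y) = -Σ_{x,y} P(x,y) log₂ P(x,y). Per-cell terms -P(x,y)·log₂P(x,y):
  X=0: 0.29875, 0.40507, 0.40507
  X=1: 0.52440, 0.25000, 0.50000
Sum of the 6 terms: H(X,Y) = 2.3833 bits

Chain rule check:
  H(X) + H(Y|X) = 0.9544 + 1.4288 = 2.3832 bits
  H(X,Y) = 2.3833 bits
✓ Chain rule verified (Δ = 0.0001 is 4-dp rounding noise: each of the three values was rounded independently).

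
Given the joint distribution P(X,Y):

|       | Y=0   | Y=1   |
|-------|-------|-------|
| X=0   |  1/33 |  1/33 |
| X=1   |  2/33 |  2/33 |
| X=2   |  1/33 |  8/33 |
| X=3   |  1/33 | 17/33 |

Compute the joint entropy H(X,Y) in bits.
2.0902 bits

H(X,Y) = -Σ_{x,y} P(x,y) log₂ P(x,y). Per-cell terms -P(x,y)·log₂P(x,y):
  X=0: 0.15286, 0.15286
  X=1: 0.24511, 0.24511
  X=2: 0.15286, 0.49561
  X=3: 0.15286, 0.49296
Sum of the 8 terms: H(X,Y) = 2.0902 bits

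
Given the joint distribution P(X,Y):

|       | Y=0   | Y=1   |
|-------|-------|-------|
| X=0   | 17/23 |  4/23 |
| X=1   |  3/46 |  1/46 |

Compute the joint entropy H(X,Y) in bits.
1.1382 bits

H(X,Y) = -Σ_{x,y} P(x,y) log₂ P(x,y). Per-cell terms -P(x,y)·log₂P(x,y):
  X=0: 0.3223, 0.4389
  X=1: 0.2569, 0.1201
Sum of the 4 terms: H(X,Y) = 1.1382 bits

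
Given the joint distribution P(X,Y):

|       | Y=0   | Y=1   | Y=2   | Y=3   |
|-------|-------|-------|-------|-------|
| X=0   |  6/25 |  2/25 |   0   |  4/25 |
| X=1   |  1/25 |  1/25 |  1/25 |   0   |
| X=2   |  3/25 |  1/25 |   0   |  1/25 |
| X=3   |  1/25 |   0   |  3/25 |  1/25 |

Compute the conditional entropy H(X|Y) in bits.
1.3818 bits

H(X|Y) = H(X,Y) - H(Y)

H(X,Y) = -Σ_{x,y} P(x,y) log₂ P(x,y). Per-cell terms -P(x,y)·log₂P(x,y):
  X=0: 0.4941345, 0.2915085, 0.0000000, 0.4230170
  X=1: 0.1857542, 0.1857542, 0.1857542, 0.0000000
  X=2: 0.3670672, 0.1857542, 0.0000000, 0.1857542
  X=3: 0.1857542, 0.0000000, 0.3670672, 0.1857542
  (cells with P = 0 contribute 0)
Sum of the 16 terms: H(X,Y) = 3.243074 bits

Marginal of Y (column sums):
  P(Y=0) = 6/25 + 1/25 + 3/25 + 1/25 = 11/25
  P(Y=1) = 2/25 + 1/25 + 1/25 + 0 = 4/25
  P(Y=2) = 0 + 1/25 + 0 + 3/25 = 4/25
  P(Y=3) = 4/25 + 0 + 1/25 + 1/25 = 6/25
H(Y) = -[(11/25)·log₂(11/25) + (4/25)·log₂(4/25) + (4/25)·log₂(4/25) + (6/25)·log₂(6/25)]
  = 0.5211468 + 0.4230170 + 0.4230170 + 0.4941345 = 1.861315 bits

H(X|Y) = H(X,Y) - H(Y) = 3.243074 - 1.861315 = 1.3818 bits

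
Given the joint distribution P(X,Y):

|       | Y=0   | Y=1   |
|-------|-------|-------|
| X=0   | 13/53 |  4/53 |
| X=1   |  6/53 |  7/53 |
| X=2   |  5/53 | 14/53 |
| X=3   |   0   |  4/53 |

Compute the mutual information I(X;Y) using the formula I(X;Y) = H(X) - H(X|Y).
0.1988 bits

I(X;Y) = H(X) - H(X|Y)

Marginal of X (row sums):
  P(X=0) = 13/53 + 4/53 = 17/53
  P(X=1) = 6/53 + 7/53 = 13/53
  P(X=2) = 5/53 + 14/53 = 19/53
  P(X=3) = 0 + 4/53 = 4/53
H(X) = -[(17/53)·log₂(17/53) + (13/53)·log₂(13/53) + (19/53)·log₂(19/53) + (4/53)·log₂(4/53)]
  = 0.52618 + 0.49731 + 0.53056 + 0.28135 = 1.8354 bits

Marginal of Y (column sums):
  P(Y=0) = 13/53 + 6/53 + 5/53 + 0 = 24/53
  P(Y=1) = 4/53 + 7/53 + 14/53 + 4/53 = 29/53
H(X|Y) = Σ_y P(y)·H(X|Y=y):
  Y=0: P(Y=0) = 24/53, P(X|Y=0) = (13/24, 1/4, 5/24, 0) → H(X|Y=0) = 1.45058
  Y=1: P(Y=1) = 29/53, P(X|Y=1) = (4/29, 7/29, 14/29, 4/29) → H(X|Y=1) = 1.79059
H(X|Y) = (24/53)·1.45058 + (29/53)·1.79059 = 1.6366 bits

I(X;Y) = H(X) - H(X|Y) = 1.8354 - 1.6366 = 0.1988 bits

Cross-check via I(X;Y) = H(X) + H(Y) - H(X,Y): computing H(Y) from the column sums and H(X,Y) from the 8 cells in the same way gives H(Y) = 0.9936 bits and H(X,Y) = 2.6302 bits, so
I(X;Y) = 1.8354 + 0.9936 - 2.6302 = 0.1988 bits ✓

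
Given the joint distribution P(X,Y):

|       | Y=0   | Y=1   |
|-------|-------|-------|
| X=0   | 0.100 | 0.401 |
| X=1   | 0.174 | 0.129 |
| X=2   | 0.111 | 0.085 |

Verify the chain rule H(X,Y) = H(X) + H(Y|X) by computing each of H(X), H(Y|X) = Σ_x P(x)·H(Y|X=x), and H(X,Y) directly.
H(X) = 1.4823 bits, H(Y|X) = 0.8530 bits, H(X,Y) = 2.3353 bits

Marginal of X (row sums):
  P(X=0) = 0.100 + 0.401 = 0.501
  P(X=1) = 0.174 + 0.129 = 0.303
  P(X=2) = 0.111 + 0.085 = 0.196
H(X) = -[0.501·log₂(0.501) + 0.303·log₂(0.303) + 0.196·log₂(0.196)]
  = 0.49956 + 0.52195 + 0.46081 = 1.4823 bits

H(Y|X) = Σ_x P(x)·H(Y|X=x):
  X=0: P(X=0) = 0.501, P(Y|X=0) = (100/501, 401/501) → H(Y|X=0) = 0.72113
  X=1: P(X=1) = 0.303, P(Y|X=1) = (58/101, 43/101) → H(Y|X=1) = 0.98403
  X=2: P(X=2) = 0.196, P(Y|X=2) = (111/196, 85/196) → H(Y|X=2) = 0.98727
H(Y|X) = 0.501·0.72113 + 0.303·0.98403 + 0.196·0.98727 = 0.8530 bits

H(X,Y) = -Σ_{x,y} P(x,y) log₂ P(x,y). Per-cell terms -P(x,y)·log₂P(x,y):
  X=0: 0.33219, 0.52865
  X=1: 0.43897, 0.38114
  X=2: 0.35202, 0.30229
Sum of the 6 terms: H(X,Y) = 2.3353 bits

Chain rule check:
  H(X) + H(Y|X) = 1.4823 + 0.8530 = 2.3353 bits
  H(X,Y) = 2.3353 bits
✓ Chain rule verified.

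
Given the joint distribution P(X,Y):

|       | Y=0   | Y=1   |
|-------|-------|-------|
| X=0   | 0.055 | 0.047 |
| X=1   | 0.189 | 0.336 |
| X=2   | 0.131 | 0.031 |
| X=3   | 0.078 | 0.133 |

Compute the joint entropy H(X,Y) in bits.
2.6341 bits

H(X,Y) = -Σ_{x,y} P(x,y) log₂ P(x,y). Per-cell terms -P(x,y)·log₂P(x,y):
  X=0: 0.2301, 0.2073
  X=1: 0.4543, 0.5287
  X=2: 0.3841, 0.1554
  X=3: 0.2871, 0.3871
Sum of the 8 terms: H(X,Y) = 2.6341 bits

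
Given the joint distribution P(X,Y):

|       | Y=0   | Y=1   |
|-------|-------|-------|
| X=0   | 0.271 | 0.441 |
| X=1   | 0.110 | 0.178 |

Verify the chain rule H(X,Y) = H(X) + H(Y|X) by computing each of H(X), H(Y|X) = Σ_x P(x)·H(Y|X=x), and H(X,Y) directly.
H(X) = 0.8661 bits, H(Y|X) = 0.9587 bits, H(X,Y) = 1.8249 bits

Marginal of X (row sums):
  P(X=0) = 0.271 + 0.441 = 0.712
  P(X=1) = 0.110 + 0.178 = 0.288
H(X) = -[0.712·log₂(0.712) + 0.288·log₂(0.288)]
  = 0.34892 + 0.51721 = 0.8661 bits

H(Y|X) = Σ_x P(x)·H(Y|X=x):
  X=0: P(X=0) = 0.712, P(Y|X=0) = (271/712, 441/712) → H(Y|X=0) = 0.95848
  X=1: P(X=1) = 0.288, P(Y|X=1) = (55/144, 89/144) → H(Y|X=1) = 0.95940
H(Y|X) = 0.712·0.95848 + 0.288·0.95940 = 0.9587 bits

H(X,Y) = -Σ_{x,y} P(x,y) log₂ P(x,y). Per-cell terms -P(x,y)·log₂P(x,y):
  X=0: 0.51047, 0.52089
  X=1: 0.35029, 0.44323
Sum of the 4 terms: H(X,Y) = 1.8249 bits

Chain rule check:
  H(X) + H(Y|X) = 0.8661 + 0.9587 = 1.8248 bits
  H(X,Y) = 1.8249 bits
✓ Chain rule verified (Δ = 0.0001 is 4-dp rounding noise: each of the three values was rounded independently).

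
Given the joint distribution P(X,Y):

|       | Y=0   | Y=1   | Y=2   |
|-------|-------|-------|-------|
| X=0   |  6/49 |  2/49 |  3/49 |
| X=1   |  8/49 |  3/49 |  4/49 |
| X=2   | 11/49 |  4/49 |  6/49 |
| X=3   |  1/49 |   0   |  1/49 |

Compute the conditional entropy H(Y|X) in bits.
1.4350 bits

H(Y|X) = H(X,Y) - H(X)

H(X,Y) = -Σ_{x,y} P(x,y) log₂ P(x,y). Per-cell terms -P(x,y)·log₂P(x,y):
  X=0: 0.3709895, 0.1883555, 0.2467192
  X=1: 0.4268914, 0.2467192, 0.2950784
  X=2: 0.4838380, 0.2950784, 0.3709895
  X=3: 0.1145859, 0.0000000, 0.1145859
  (cells with P = 0 contribute 0)
Sum of the 12 terms: H(X,Y) = 3.153831 bits

Marginal of X (row sums):
  P(X=0) = 6/49 + 2/49 + 3/49 = 11/49
  P(X=1) = 8/49 + 3/49 + 4/49 = 15/49
  P(X=2) = 11/49 + 4/49 + 6/49 = 3/7
  P(X=3) = 1/49 + 0 + 1/49 = 2/49
H(X) = -[(11/49)·log₂(11/49) + (15/49)·log₂(15/49) + (3/7)·log₂(3/7) + (2/49)·log₂(2/49)]
  = 0.4838380 + 0.5228018 + 0.5238825 + 0.1883555 = 1.718878 bits

H(Y|X) = H(X,Y) - H(X) = 3.153831 - 1.718878 = 1.4350 bits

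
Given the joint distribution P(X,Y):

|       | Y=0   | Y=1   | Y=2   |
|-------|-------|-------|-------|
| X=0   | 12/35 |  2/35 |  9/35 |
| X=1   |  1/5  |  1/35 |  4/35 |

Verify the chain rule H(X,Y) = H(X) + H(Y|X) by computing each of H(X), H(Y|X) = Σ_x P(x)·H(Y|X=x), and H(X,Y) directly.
H(X) = 0.9275 bits, H(Y|X) = 1.3103 bits, H(X,Y) = 2.2378 bits

Marginal of X (row sums):
  P(X=0) = 12/35 + 2/35 + 9/35 = 23/35
  P(X=1) = 1/5 + 1/35 + 4/35 = 12/35
H(X) = -[(23/35)·log₂(23/35) + (12/35)·log₂(12/35)]
  = 0.39805 + 0.52948 = 0.9275 bits

H(Y|X) = Σ_x P(x)·H(Y|X=x):
  X=0: P(X=0) = 23/35, P(Y|X=0) = (12/23, 2/23, 9/23) → H(Y|X=0) = 1.32578
  X=1: P(X=1) = 12/35, P(Y|X=1) = (7/12, 1/12, 1/3) → H(Y|X=1) = 1.28067
H(Y|X) = (23/35)·1.32578 + (12/35)·1.28067 = 1.3103 bits

H(X,Y) = -Σ_{x,y} P(x,y) log₂ P(x,y). Per-cell terms -P(x,y)·log₂P(x,y):
  X=0: 0.52948, 0.23596, 0.50383
  X=1: 0.46439, 0.14655, 0.35763
Sum of the 6 terms: H(X,Y) = 2.2378 bits

Chain rule check:
  H(X) + H(Y|X) = 0.9275 + 1.3103 = 2.2378 bits
  H(X,Y) = 2.2378 bits
✓ Chain rule verified.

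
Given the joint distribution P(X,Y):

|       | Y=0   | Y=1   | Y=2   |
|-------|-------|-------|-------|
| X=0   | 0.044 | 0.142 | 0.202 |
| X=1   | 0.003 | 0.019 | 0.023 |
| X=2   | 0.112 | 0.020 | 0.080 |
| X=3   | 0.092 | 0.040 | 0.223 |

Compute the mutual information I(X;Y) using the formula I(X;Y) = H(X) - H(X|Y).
0.1379 bits

I(X;Y) = H(X) - H(X|Y)

Marginal of X (row sums):
  P(X=0) = 0.044 + 0.142 + 0.202 = 0.388
  P(X=1) = 0.003 + 0.019 + 0.023 = 0.045
  P(X=2) = 0.112 + 0.020 + 0.080 = 0.212
  P(X=3) = 0.092 + 0.040 + 0.223 = 0.355
H(X) = -[0.388·log₂(0.388) + 0.045·log₂(0.045) + 0.212·log₂(0.212) + 0.355·log₂(0.355)]
  = 0.5300 + 0.2013 + 0.4744 + 0.5304 = 1.7361 bits

Marginal of Y (column sums):
  P(Y=0) = 0.044 + 0.003 + 0.112 + 0.092 = 0.251
  P(Y=1) = 0.142 + 0.019 + 0.020 + 0.040 = 0.221
  P(Y=2) = 0.202 + 0.023 + 0.080 + 0.223 = 0.528
H(X|Y) = Σ_y P(y)·H(X|Y=y):
  Y=0: P(Y=0) = 0.251, P(X|Y=0) = (44/251, 3/251, 112/251, 92/251) → H(X|Y=0) = 1.5669
  Y=1: P(Y=1) = 0.221, P(X|Y=1) = (142/221, 19/221, 20/221, 40/221) → H(X|Y=1) = 1.4744
  Y=2: P(Y=2) = 0.528, P(X|Y=2) = (101/264, 23/528, 5/33, 223/528) → H(X|Y=2) = 1.6649
H(X|Y) = 0.251·1.5669 + 0.221·1.4744 + 0.528·1.6649 = 1.5982 bits

I(X;Y) = H(X) - H(X|Y) = 1.7361 - 1.5982 = 0.1379 bits

Cross-check via I(X;Y) = H(X) + H(Y) - H(X,Y): computing H(Y) from the column sums and H(X,Y) from the 12 cells in the same way gives H(Y) = 1.4684 bits and H(X,Y) = 3.0666 bits, so
I(X;Y) = 1.7361 + 1.4684 - 3.0666 = 0.1379 bits ✓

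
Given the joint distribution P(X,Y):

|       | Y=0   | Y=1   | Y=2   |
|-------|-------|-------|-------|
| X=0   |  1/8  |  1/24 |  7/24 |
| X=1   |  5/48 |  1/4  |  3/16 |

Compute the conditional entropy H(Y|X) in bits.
1.3822 bits

H(Y|X) = H(X,Y) - H(X)

H(X,Y) = -Σ_{x,y} P(x,y) log₂ P(x,y). Per-cell terms -P(x,y)·log₂P(x,y):
  X=0: 0.3750, 0.1910, 0.5185
  X=1: 0.3399, 0.5000, 0.4528
Sum of the 6 terms: H(X,Y) = 2.3772 bits

Marginal of X (row sums):
  P(X=0) = 1/8 + 1/24 + 7/24 = 11/24
  P(X=1) = 5/48 + 1/4 + 3/16 = 13/24
H(X) = -[(11/24)·log₂(11/24) + (13/24)·log₂(13/24)]
  = 0.5159 + 0.4791 = 0.9950 bits

H(Y|X) = H(X,Y) - H(X) = 2.3772 - 0.9950 = 1.3822 bits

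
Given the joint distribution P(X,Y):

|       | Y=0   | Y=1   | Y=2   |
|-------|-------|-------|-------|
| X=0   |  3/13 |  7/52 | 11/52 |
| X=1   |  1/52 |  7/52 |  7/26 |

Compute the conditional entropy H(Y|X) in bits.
1.3776 bits

H(Y|X) = H(X,Y) - H(X)

H(X,Y) = -Σ_{x,y} P(x,y) log₂ P(x,y). Per-cell terms -P(x,y)·log₂P(x,y):
  X=0: 0.48819, 0.38945, 0.47406
  X=1: 0.10962, 0.38945, 0.50968
Sum of the 6 terms: H(X,Y) = 2.36045 bits

Marginal of X (row sums):
  P(X=0) = 3/13 + 7/52 + 11/52 = 15/26
  P(X=1) = 1/52 + 7/52 + 7/26 = 11/26
H(X) = -[(15/26)·log₂(15/26) + (11/26)·log₂(11/26)]
  = 0.45782 + 0.52504 = 0.98286 bits

H(Y|X) = H(X,Y) - H(X) = 2.36045 - 0.98286 = 1.3776 bits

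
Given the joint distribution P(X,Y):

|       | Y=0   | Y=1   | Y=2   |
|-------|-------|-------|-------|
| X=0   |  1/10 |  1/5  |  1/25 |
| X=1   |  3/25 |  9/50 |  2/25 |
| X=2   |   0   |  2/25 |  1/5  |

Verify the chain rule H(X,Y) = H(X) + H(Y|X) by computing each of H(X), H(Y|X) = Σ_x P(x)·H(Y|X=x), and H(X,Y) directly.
H(X) = 1.5738 bits, H(Y|X) = 1.2683 bits, H(X,Y) = 2.8421 bits

Marginal of X (row sums):
  P(X=0) = 1/10 + 1/5 + 1/25 = 17/50
  P(X=1) = 3/25 + 9/50 + 2/25 = 19/50
  P(X=2) = 0 + 2/25 + 1/5 = 7/25
H(X) = -[(17/50)·log₂(17/50) + (19/50)·log₂(19/50) + (7/25)·log₂(7/25)]
  = 0.52917 + 0.53045 + 0.51422 = 1.5738 bits

H(Y|X) = Σ_x P(x)·H(Y|X=x):
  X=0: P(X=0) = 17/50, P(Y|X=0) = (5/17, 10/17, 2/17) → H(Y|X=0) = 1.33282
  X=1: P(X=1) = 19/50, P(Y|X=1) = (6/19, 9/19, 4/19) → H(Y|X=1) = 1.50903
  X=2: P(X=2) = 7/25, P(Y|X=2) = (0, 2/7, 5/7) → H(Y|X=2) = 0.86312
H(Y|X) = (17/50)·1.33282 + (19/50)·1.50903 + (7/25)·0.86312 = 1.2683 bits

H(X,Y) = -Σ_{x,y} P(x,y) log₂ P(x,y). Per-cell terms -P(x,y)·log₂P(x,y):
  X=0: 0.33219, 0.46439, 0.18575
  X=1: 0.36707, 0.44531, 0.29151
  X=2: 0.00000, 0.29151, 0.46439
  (cells with P = 0 contribute 0)
Sum of the 9 terms: H(X,Y) = 2.8421 bits

Chain rule check:
  H(X) + H(Y|X) = 1.5738 + 1.2683 = 2.8421 bits
  H(X,Y) = 2.8421 bits
✓ Chain rule verified.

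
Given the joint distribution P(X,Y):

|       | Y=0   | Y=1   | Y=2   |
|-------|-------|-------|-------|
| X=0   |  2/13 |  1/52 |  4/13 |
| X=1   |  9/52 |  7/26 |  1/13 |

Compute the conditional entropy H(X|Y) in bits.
0.7057 bits

H(X|Y) = H(X,Y) - H(Y)

H(X,Y) = -Σ_{x,y} P(x,y) log₂ P(x,y). Per-cell terms -P(x,y)·log₂P(x,y):
  X=0: 0.4155, 0.1096, 0.5232
  X=1: 0.4380, 0.5097, 0.2846
Sum of the 6 terms: H(X,Y) = 2.2806 bits

Marginal of Y (column sums):
  P(Y=0) = 2/13 + 9/52 = 17/52
  P(Y=1) = 1/52 + 7/26 = 15/52
  P(Y=2) = 4/13 + 1/13 = 5/13
H(Y) = -[(17/52)·log₂(17/52) + (15/52)·log₂(15/52) + (5/13)·log₂(5/13)]
  = 0.5273 + 0.5174 + 0.5302 = 1.5749 bits

H(X|Y) = H(X,Y) - H(Y) = 2.2806 - 1.5749 = 0.7057 bits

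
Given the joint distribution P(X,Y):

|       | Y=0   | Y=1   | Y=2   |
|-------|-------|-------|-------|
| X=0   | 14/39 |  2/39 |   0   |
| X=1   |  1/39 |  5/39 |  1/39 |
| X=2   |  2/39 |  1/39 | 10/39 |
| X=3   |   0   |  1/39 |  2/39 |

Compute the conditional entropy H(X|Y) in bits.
1.0767 bits

H(X|Y) = H(X,Y) - H(Y)

H(X,Y) = -Σ_{x,y} P(x,y) log₂ P(x,y). Per-cell terms -P(x,y)·log₂P(x,y):
  X=0: 0.5306, 0.2198, 0.0000
  X=1: 0.1355, 0.3799, 0.1355
  X=2: 0.2198, 0.1355, 0.5035
  X=3: 0.0000, 0.1355, 0.2198
  (cells with P = 0 contribute 0)
Sum of the 12 terms: H(X,Y) = 2.6154 bits

Marginal of Y (column sums):
  P(Y=0) = 14/39 + 1/39 + 2/39 + 0 = 17/39
  P(Y=1) = 2/39 + 5/39 + 1/39 + 1/39 = 3/13
  P(Y=2) = 0 + 1/39 + 10/39 + 2/39 = 1/3
H(Y) = -[(17/39)·log₂(17/39) + (3/13)·log₂(3/13) + (1/3)·log₂(1/3)]
  = 0.5222 + 0.4882 + 0.5283 = 1.5387 bits

H(X|Y) = H(X,Y) - H(Y) = 2.6154 - 1.5387 = 1.0767 bits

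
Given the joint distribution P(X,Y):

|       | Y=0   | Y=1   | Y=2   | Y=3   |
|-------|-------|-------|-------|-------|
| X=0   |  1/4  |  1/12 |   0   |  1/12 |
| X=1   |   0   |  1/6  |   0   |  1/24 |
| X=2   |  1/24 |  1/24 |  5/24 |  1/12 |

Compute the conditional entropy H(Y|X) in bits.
1.3433 bits

H(Y|X) = H(X,Y) - H(X)

H(X,Y) = -Σ_{x,y} P(x,y) log₂ P(x,y). Per-cell terms -P(x,y)·log₂P(x,y):
  X=0: 0.50000, 0.29875, 0.00000, 0.29875
  X=1: 0.00000, 0.43083, 0.00000, 0.19104
  X=2: 0.19104, 0.19104, 0.47147, 0.29875
  (cells with P = 0 contribute 0)
Sum of the 12 terms: H(X,Y) = 2.8717 bits

Marginal of X (row sums):
  P(X=0) = 1/4 + 1/12 + 0 + 1/12 = 5/12
  P(X=1) = 0 + 1/6 + 0 + 1/24 = 5/24
  P(X=2) = 1/24 + 1/24 + 5/24 + 1/12 = 3/8
H(X) = -[(5/12)·log₂(5/12) + (5/24)·log₂(5/24) + (3/8)·log₂(3/8)]
  = 0.52626 + 0.47147 + 0.53064 = 1.5284 bits

H(Y|X) = H(X,Y) - H(X) = 2.8717 - 1.5284 = 1.3433 bits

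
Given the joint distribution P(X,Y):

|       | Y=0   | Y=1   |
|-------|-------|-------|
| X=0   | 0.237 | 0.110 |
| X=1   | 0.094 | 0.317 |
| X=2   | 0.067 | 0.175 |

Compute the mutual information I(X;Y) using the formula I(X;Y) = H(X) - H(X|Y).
0.1323 bits

I(X;Y) = H(X) - H(X|Y)

Marginal of X (row sums):
  P(X=0) = 0.237 + 0.110 = 0.347
  P(X=1) = 0.094 + 0.317 = 0.411
  P(X=2) = 0.067 + 0.175 = 0.242
H(X) = -[0.347·log₂(0.347) + 0.411·log₂(0.411) + 0.242·log₂(0.242)]
  = 0.52987 + 0.52723 + 0.49535 = 1.55245 bits

Marginal of Y (column sums):
  P(Y=0) = 0.237 + 0.094 + 0.067 = 0.398
  P(Y=1) = 0.110 + 0.317 + 0.175 = 0.602
H(X|Y) = Σ_y P(y)·H(X|Y=y):
  Y=0: P(Y=0) = 0.398, P(X|Y=0) = (237/398, 47/199, 67/398) → H(X|Y=0) = 1.36981
  Y=1: P(Y=1) = 0.602, P(X|Y=1) = (55/301, 317/602, 25/86) → H(X|Y=1) = 1.45346
H(X|Y) = 0.398·1.36981 + 0.602·1.45346 = 1.42017 bits

I(X;Y) = H(X) - H(X|Y) = 1.55245 - 1.42017 = 0.1323 bits

Cross-check via I(X;Y) = H(X) + H(Y) - H(X,Y): computing H(Y) from the column sums and H(X,Y) from the 6 cells in the same way gives H(Y) = 0.96977 bits and H(X,Y) = 2.38994 bits, so
I(X;Y) = 1.55245 + 0.96977 - 2.38994 = 0.1323 bits ✓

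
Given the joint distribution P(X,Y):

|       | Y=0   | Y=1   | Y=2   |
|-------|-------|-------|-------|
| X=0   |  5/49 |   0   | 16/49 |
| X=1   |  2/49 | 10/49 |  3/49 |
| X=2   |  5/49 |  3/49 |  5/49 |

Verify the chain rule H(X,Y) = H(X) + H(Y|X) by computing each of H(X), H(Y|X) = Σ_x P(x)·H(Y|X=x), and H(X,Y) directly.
H(X) = 1.5546 bits, H(Y|X) = 1.1304 bits, H(X,Y) = 2.6850 bits

Marginal of X (row sums):
  P(X=0) = 5/49 + 0 + 16/49 = 3/7
  P(X=1) = 2/49 + 10/49 + 3/49 = 15/49
  P(X=2) = 5/49 + 3/49 + 5/49 = 13/49
H(X) = -[(3/7)·log₂(3/7) + (15/49)·log₂(15/49) + (13/49)·log₂(13/49)]
  = 0.5239 + 0.5228 + 0.5079 = 1.5546 bits

H(Y|X) = Σ_x P(x)·H(Y|X=x):
  X=0: P(X=0) = 3/7, P(Y|X=0) = (5/21, 0, 16/21) → H(Y|X=0) = 0.7919
  X=1: P(X=1) = 15/49, P(Y|X=1) = (2/15, 2/3, 1/5) → H(Y|X=1) = 1.2419
  X=2: P(X=2) = 13/49, P(Y|X=2) = (5/13, 3/13, 5/13) → H(Y|X=2) = 1.5486
H(Y|X) = (3/7)·0.7919 + (15/49)·1.2419 + (13/49)·1.5486 = 1.1304 bits

H(X,Y) = -Σ_{x,y} P(x,y) log₂ P(x,y). Per-cell terms -P(x,y)·log₂P(x,y):
  X=0: 0.3360, 0.0000, 0.5273
  X=1: 0.1884, 0.4679, 0.2467
  X=2: 0.3360, 0.2467, 0.3360
  (cells with P = 0 contribute 0)
Sum of the 9 terms: H(X,Y) = 2.6850 bits

Chain rule check:
  H(X) + H(Y|X) = 1.5546 + 1.1304 = 2.6850 bits
  H(X,Y) = 2.6850 bits
✓ Chain rule verified.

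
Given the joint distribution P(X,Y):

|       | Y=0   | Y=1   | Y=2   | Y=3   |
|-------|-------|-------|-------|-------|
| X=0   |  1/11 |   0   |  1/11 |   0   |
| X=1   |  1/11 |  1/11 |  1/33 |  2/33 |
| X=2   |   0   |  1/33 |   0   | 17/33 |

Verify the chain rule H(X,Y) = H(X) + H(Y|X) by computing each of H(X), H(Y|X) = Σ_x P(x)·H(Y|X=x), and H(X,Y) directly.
H(X) = 1.4354 bits, H(Y|X) = 0.8664 bits, H(X,Y) = 2.3018 bits

Marginal of X (row sums):
  P(X=0) = 1/11 + 0 + 1/11 + 0 = 2/11
  P(X=1) = 1/11 + 1/11 + 1/33 + 2/33 = 3/11
  P(X=2) = 0 + 1/33 + 0 + 17/33 = 6/11
H(X) = -[(2/11)·log₂(2/11) + (3/11)·log₂(3/11) + (6/11)·log₂(6/11)]
  = 0.447169 + 0.511219 + 0.476983 = 1.4354 bits

H(Y|X) = Σ_x P(x)·H(Y|X=x):
  X=0: P(X=0) = 2/11, P(Y|X=0) = (1/2, 0, 1/2, 0) → H(Y|X=0) = 1.000000
  X=1: P(X=1) = 3/11, P(Y|X=1) = (1/3, 1/3, 1/9, 2/9) → H(Y|X=1) = 1.891061
  X=2: P(X=2) = 6/11, P(Y|X=2) = (0, 1/18, 0, 17/18) → H(Y|X=2) = 0.309543
H(Y|X) = (2/11)·1.000000 + (3/11)·1.891061 + (6/11)·0.309543 = 0.8664 bits

H(X,Y) = -Σ_{x,y} P(x,y) log₂ P(x,y). Per-cell terms -P(x,y)·log₂P(x,y):
  X=0: 0.314494, 0.000000, 0.314494, 0.000000
  X=1: 0.314494, 0.314494, 0.152860, 0.245115
  X=2: 0.000000, 0.152860, 0.000000, 0.492965
  (cells with P = 0 contribute 0)
Sum of the 12 terms: H(X,Y) = 2.3018 bits

Chain rule check:
  H(X) + H(Y|X) = 1.4354 + 0.8664 = 2.3018 bits
  H(X,Y) = 2.3018 bits
✓ Chain rule verified.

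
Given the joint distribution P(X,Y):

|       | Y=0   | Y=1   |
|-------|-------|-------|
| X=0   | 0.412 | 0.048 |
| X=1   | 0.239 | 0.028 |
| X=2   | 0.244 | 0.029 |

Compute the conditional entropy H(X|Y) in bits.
1.5353 bits

H(X|Y) = H(X,Y) - H(Y)

H(X,Y) = -Σ_{x,y} P(x,y) log₂ P(x,y). Per-cell terms -P(x,y)·log₂P(x,y):
  X=0: 0.527065, 0.210279
  X=1: 0.493515, 0.144436
  X=2: 0.496551, 0.148126
Sum of the 6 terms: H(X,Y) = 2.01997 bits

Marginal of Y (column sums):
  P(Y=0) = 0.412 + 0.239 + 0.244 = 0.895
  P(Y=1) = 0.048 + 0.028 + 0.029 = 0.105
H(Y) = -[0.895·log₂(0.895) + 0.105·log₂(0.105)]
  = 0.143236 + 0.341412 = 0.48465 bits

H(X|Y) = H(X,Y) - H(Y) = 2.01997 - 0.48465 = 1.5353 bits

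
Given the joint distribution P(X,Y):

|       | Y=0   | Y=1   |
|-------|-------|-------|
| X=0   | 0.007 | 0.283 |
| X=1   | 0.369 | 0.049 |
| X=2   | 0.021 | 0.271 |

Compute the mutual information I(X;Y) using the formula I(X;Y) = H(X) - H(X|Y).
0.5947 bits

I(X;Y) = H(X) - H(X|Y)

Marginal of X (row sums):
  P(X=0) = 0.007 + 0.283 = 0.290
  P(X=1) = 0.369 + 0.049 = 0.418
  P(X=2) = 0.021 + 0.271 = 0.292
H(X) = -[0.290·log₂(0.290) + 0.418·log₂(0.418) + 0.292·log₂(0.292)]
  = 0.517904 + 0.526022 + 0.518580 = 1.562506 bits

Marginal of Y (column sums):
  P(Y=0) = 0.007 + 0.369 + 0.021 = 0.397
  P(Y=1) = 0.283 + 0.049 + 0.271 = 0.603
H(X|Y) = Σ_y P(y)·H(X|Y=y):
  Y=0: P(Y=0) = 0.397, P(X|Y=0) = (7/397, 369/397, 21/397) → H(X|Y=0) = 0.425113
  Y=1: P(Y=1) = 0.603, P(X|Y=1) = (283/603, 49/603, 271/603) → H(X|Y=1) = 1.325033
H(X|Y) = 0.397·0.425113 + 0.603·1.325033 = 0.967765 bits

I(X;Y) = H(X) - H(X|Y) = 1.562506 - 0.967765 = 0.5947 bits

Cross-check via I(X;Y) = H(X) + H(Y) - H(X,Y): computing H(Y) from the column sums and H(X,Y) from the 6 cells in the same way gives H(Y) = 0.969169 bits and H(X,Y) = 1.936934 bits, so
I(X;Y) = 1.562506 + 0.969169 - 1.936934 = 0.5947 bits ✓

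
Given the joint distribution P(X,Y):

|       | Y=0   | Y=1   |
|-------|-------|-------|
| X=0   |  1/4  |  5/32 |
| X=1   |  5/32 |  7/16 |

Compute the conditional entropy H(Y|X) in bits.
0.8842 bits

H(Y|X) = H(X,Y) - H(X)

H(X,Y) = -Σ_{x,y} P(x,y) log₂ P(x,y). Per-cell terms -P(x,y)·log₂P(x,y):
  X=0: 0.50000, 0.41845
  X=1: 0.41845, 0.52178
Sum of the 4 terms: H(X,Y) = 1.8587 bits

Marginal of X (row sums):
  P(X=0) = 1/4 + 5/32 = 13/32
  P(X=1) = 5/32 + 7/16 = 19/32
H(X) = -[(13/32)·log₂(13/32) + (19/32)·log₂(19/32)]
  = 0.52795 + 0.44654 = 0.9745 bits

H(Y|X) = H(X,Y) - H(X) = 1.8587 - 0.9745 = 0.8842 bits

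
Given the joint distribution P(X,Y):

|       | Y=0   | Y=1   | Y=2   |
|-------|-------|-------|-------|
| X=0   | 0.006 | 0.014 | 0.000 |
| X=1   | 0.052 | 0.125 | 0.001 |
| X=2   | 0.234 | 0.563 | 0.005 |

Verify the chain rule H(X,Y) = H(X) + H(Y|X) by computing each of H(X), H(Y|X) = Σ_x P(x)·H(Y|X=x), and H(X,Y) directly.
H(X) = 0.8114 bits, H(Y|X) = 0.9210 bits, H(X,Y) = 1.7324 bits

Marginal of X (row sums):
  P(X=0) = 0.006 + 0.014 + 0.000 = 0.020
  P(X=1) = 0.052 + 0.125 + 0.001 = 0.178
  P(X=2) = 0.234 + 0.563 + 0.005 = 0.802
H(X) = -[0.020·log₂(0.020) + 0.178·log₂(0.178) + 0.802·log₂(0.802)]
  = 0.1129 + 0.4432 + 0.2553 = 0.8114 bits

H(Y|X) = Σ_x P(x)·H(Y|X=x):
  X=0: P(X=0) = 0.020, P(Y|X=0) = (3/10, 7/10, 0) → H(Y|X=0) = 0.8813
  X=1: P(X=1) = 0.178, P(Y|X=1) = (26/89, 125/178, 1/178) → H(Y|X=1) = 0.9187
  X=2: P(X=2) = 0.802, P(Y|X=2) = (117/401, 563/802, 5/802) → H(Y|X=2) = 0.9225
H(Y|X) = 0.020·0.8813 + 0.178·0.9187 + 0.802·0.9225 = 0.9210 bits

H(X,Y) = -Σ_{x,y} P(x,y) log₂ P(x,y). Per-cell terms -P(x,y)·log₂P(x,y):
  X=0: 0.0443, 0.0862, 0.0000
  X=1: 0.2218, 0.3750, 0.0100
  X=2: 0.4903, 0.4666, 0.0382
  (cells with P = 0 contribute 0)
Sum of the 9 terms: H(X,Y) = 1.7324 bits

Chain rule check:
  H(X) + H(Y|X) = 0.8114 + 0.9210 = 1.7324 bits
  H(X,Y) = 1.7324 bits
✓ Chain rule verified.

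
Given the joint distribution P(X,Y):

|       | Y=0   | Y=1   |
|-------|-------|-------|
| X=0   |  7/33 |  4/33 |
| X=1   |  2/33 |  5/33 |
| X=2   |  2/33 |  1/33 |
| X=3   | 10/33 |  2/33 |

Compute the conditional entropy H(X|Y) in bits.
1.7205 bits

H(X|Y) = H(X,Y) - H(Y)

H(X,Y) = -Σ_{x,y} P(x,y) log₂ P(x,y). Per-cell terms -P(x,y)·log₂P(x,y):
  X=0: 0.4745, 0.3690
  X=1: 0.2451, 0.4125
  X=2: 0.2451, 0.1529
  X=3: 0.5220, 0.2451
Sum of the 8 terms: H(X,Y) = 2.6662 bits

Marginal of Y (column sums):
  P(Y=0) = 7/33 + 2/33 + 2/33 + 10/33 = 7/11
  P(Y=1) = 4/33 + 5/33 + 1/33 + 2/33 = 4/11
H(Y) = -[(7/11)·log₂(7/11) + (4/11)·log₂(4/11)]
  = 0.4150 + 0.5307 = 0.9457 bits

H(X|Y) = H(X,Y) - H(Y) = 2.6662 - 0.9457 = 1.7205 bits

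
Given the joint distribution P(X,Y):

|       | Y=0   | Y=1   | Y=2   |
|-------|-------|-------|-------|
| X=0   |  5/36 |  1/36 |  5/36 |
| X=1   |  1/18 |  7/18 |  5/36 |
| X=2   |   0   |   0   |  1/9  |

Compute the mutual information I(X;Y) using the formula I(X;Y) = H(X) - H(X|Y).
0.4000 bits

I(X;Y) = H(X) - H(X|Y)

Marginal of X (row sums):
  P(X=0) = 5/36 + 1/36 + 5/36 = 11/36
  P(X=1) = 1/18 + 7/18 + 5/36 = 7/12
  P(X=2) = 0 + 0 + 1/9 = 1/9
H(X) = -[(11/36)·log₂(11/36) + (7/12)·log₂(7/12) + (1/9)·log₂(1/9)]
  = 0.5227 + 0.4536 + 0.3522 = 1.3285 bits

Marginal of Y (column sums):
  P(Y=0) = 5/36 + 1/18 + 0 = 7/36
  P(Y=1) = 1/36 + 7/18 + 0 = 5/12
  P(Y=2) = 5/36 + 5/36 + 1/9 = 7/18
H(X|Y) = Σ_y P(y)·H(X|Y=y):
  Y=0: P(Y=0) = 7/36, P(X|Y=0) = (5/7, 2/7, 0) → H(X|Y=0) = 0.8631
  Y=1: P(Y=1) = 5/12, P(X|Y=1) = (1/15, 14/15, 0) → H(X|Y=1) = 0.3534
  Y=2: P(Y=2) = 7/18, P(X|Y=2) = (5/14, 5/14, 2/7) → H(X|Y=2) = 1.5774
H(X|Y) = (7/36)·0.8631 + (5/12)·0.3534 + (7/18)·1.5774 = 0.9285 bits

I(X;Y) = H(X) - H(X|Y) = 1.3285 - 0.9285 = 0.4000 bits

Cross-check via I(X;Y) = H(X) + H(Y) - H(X,Y): computing H(Y) from the column sums and H(X,Y) from the 9 cells in the same way gives H(Y) = 1.5155 bits and H(X,Y) = 2.4440 bits, so
I(X;Y) = 1.3285 + 1.5155 - 2.4440 = 0.4000 bits ✓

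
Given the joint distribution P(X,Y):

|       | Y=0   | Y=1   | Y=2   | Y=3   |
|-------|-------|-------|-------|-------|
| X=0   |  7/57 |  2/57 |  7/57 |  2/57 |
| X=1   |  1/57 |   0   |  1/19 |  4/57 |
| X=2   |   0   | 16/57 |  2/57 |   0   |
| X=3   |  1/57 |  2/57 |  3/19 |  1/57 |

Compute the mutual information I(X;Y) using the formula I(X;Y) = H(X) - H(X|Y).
0.6312 bits

I(X;Y) = H(X) - H(X|Y)

Marginal of X (row sums):
  P(X=0) = 7/57 + 2/57 + 7/57 + 2/57 = 6/19
  P(X=1) = 1/57 + 0 + 1/19 + 4/57 = 8/57
  P(X=2) = 0 + 16/57 + 2/57 + 0 = 6/19
  P(X=3) = 1/57 + 2/57 + 3/19 + 1/57 = 13/57
H(X) = -[(6/19)·log₂(6/19) + (8/57)·log₂(8/57) + (6/19)·log₂(6/19) + (13/57)·log₂(13/57)]
  = 0.525147 + 0.397599 + 0.525147 + 0.486348 = 1.93424 bits

Marginal of Y (column sums):
  P(Y=0) = 7/57 + 1/57 + 0 + 1/57 = 3/19
  P(Y=1) = 2/57 + 0 + 16/57 + 2/57 = 20/57
  P(Y=2) = 7/57 + 1/19 + 2/57 + 3/19 = 7/19
  P(Y=3) = 2/57 + 4/57 + 0 + 1/57 = 7/57
H(X|Y) = Σ_y P(y)·H(X|Y=y):
  Y=0: P(Y=0) = 3/19, P(X|Y=0) = (7/9, 1/9, 0, 1/9) → H(X|Y=0) = 0.986427
  Y=1: P(Y=1) = 20/57, P(X|Y=1) = (1/10, 0, 4/5, 1/10) → H(X|Y=1) = 0.921928
  Y=2: P(Y=2) = 7/19, P(X|Y=2) = (1/3, 1/7, 2/21, 3/7) → H(X|Y=2) = 1.776332
  Y=3: P(Y=3) = 7/57, P(X|Y=3) = (2/7, 4/7, 0, 1/7) → H(X|Y=3) = 1.378783
H(X|Y) = (3/19)·0.986427 + (20/57)·0.921928 + (7/19)·1.776332 + (7/57)·1.378783 = 1.30300 bits

I(X;Y) = H(X) - H(X|Y) = 1.93424 - 1.30300 = 0.6312 bits

Cross-check via I(X;Y) = H(X) + H(Y) - H(X,Y): computing H(Y) from the column sums and H(X,Y) from the 16 cells in the same way gives H(Y) = 1.85292 bits and H(X,Y) = 3.15592 bits, so
I(X;Y) = 1.93424 + 1.85292 - 3.15592 = 0.6312 bits ✓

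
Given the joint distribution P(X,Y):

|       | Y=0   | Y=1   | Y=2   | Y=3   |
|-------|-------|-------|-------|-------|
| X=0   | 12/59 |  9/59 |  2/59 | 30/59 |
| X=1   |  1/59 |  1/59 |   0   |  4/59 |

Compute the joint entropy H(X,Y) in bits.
2.0054 bits

H(X,Y) = -Σ_{x,y} P(x,y) log₂ P(x,y). Per-cell terms -P(x,y)·log₂P(x,y):
  X=0: 0.46732, 0.41380, 0.16551, 0.49615
  X=1: 0.09971, 0.09971, 0.00000, 0.26323
  (cells with P = 0 contribute 0)
Sum of the 8 terms: H(X,Y) = 2.0054 bits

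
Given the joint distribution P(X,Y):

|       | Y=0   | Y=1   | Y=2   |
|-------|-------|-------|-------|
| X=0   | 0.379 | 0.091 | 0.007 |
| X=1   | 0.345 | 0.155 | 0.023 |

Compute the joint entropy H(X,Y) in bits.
1.9670 bits

H(X,Y) = -Σ_{x,y} P(x,y) log₂ P(x,y). Per-cell terms -P(x,y)·log₂P(x,y):
  X=0: 0.530498, 0.314677, 0.050109
  X=1: 0.529689, 0.416897, 0.125171
Sum of the 6 terms: H(X,Y) = 1.9670 bits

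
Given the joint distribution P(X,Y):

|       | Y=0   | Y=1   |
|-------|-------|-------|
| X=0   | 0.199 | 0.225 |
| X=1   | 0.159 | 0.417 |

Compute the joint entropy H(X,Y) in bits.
1.8957 bits

H(X,Y) = -Σ_{x,y} P(x,y) log₂ P(x,y). Per-cell terms -P(x,y)·log₂P(x,y):
  X=0: 0.4635, 0.4842
  X=1: 0.4218, 0.5262
Sum of the 4 terms: H(X,Y) = 1.8957 bits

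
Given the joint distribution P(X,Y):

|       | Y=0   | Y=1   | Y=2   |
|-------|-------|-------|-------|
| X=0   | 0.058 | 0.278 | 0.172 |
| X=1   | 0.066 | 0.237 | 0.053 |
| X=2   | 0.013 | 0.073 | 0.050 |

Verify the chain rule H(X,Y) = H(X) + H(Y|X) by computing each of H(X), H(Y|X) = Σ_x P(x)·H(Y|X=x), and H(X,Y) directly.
H(X) = 1.4183 bits, H(Y|X) = 1.3191 bits, H(X,Y) = 2.7373 bits

Marginal of X (row sums):
  P(X=0) = 0.058 + 0.278 + 0.172 = 0.508
  P(X=1) = 0.066 + 0.237 + 0.053 = 0.356
  P(X=2) = 0.013 + 0.073 + 0.050 = 0.136
H(X) = -[0.508·log₂(0.508) + 0.356·log₂(0.356) + 0.136·log₂(0.136)]
  = 0.496367 + 0.530458 + 0.391452 = 1.4183 bits

H(Y|X) = Σ_x P(x)·H(Y|X=x):
  X=0: P(X=0) = 0.508, P(Y|X=0) = (29/254, 139/254, 43/127) → H(Y|X=0) = 1.362413
  X=1: P(X=1) = 0.356, P(Y|X=1) = (33/178, 237/356, 53/356) → H(Y|X=1) = 1.250616
  X=2: P(X=2) = 0.136, P(Y|X=2) = (13/136, 73/136, 25/68) → H(Y|X=2) = 1.336318
H(Y|X) = 0.508·1.362413 + 0.356·1.250616 + 0.136·1.336318 = 1.3191 bits

H(X,Y) = -Σ_{x,y} P(x,y) log₂ P(x,y). Per-cell terms -P(x,y)·log₂P(x,y):
  X=0: 0.238253, 0.513422, 0.436797
  X=1: 0.258812, 0.492259, 0.224607
  X=2: 0.081449, 0.275645, 0.216096
Sum of the 9 terms: H(X,Y) = 2.7373 bits

Chain rule check:
  H(X) + H(Y|X) = 1.4183 + 1.3191 = 2.7374 bits
  H(X,Y) = 2.7373 bits
✓ Chain rule verified (Δ = 0.0001 is 4-dp rounding noise: each of the three values was rounded independently).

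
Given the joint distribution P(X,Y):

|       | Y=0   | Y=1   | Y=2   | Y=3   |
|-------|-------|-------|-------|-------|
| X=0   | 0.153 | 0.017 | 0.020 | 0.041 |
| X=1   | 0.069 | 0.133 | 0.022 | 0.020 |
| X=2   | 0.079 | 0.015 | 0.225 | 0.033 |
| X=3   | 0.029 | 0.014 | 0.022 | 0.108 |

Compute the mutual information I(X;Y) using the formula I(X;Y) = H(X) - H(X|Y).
0.4764 bits

I(X;Y) = H(X) - H(X|Y)

Marginal of X (row sums):
  P(X=0) = 0.153 + 0.017 + 0.020 + 0.041 = 0.231
  P(X=1) = 0.069 + 0.133 + 0.022 + 0.020 = 0.244
  P(X=2) = 0.079 + 0.015 + 0.225 + 0.033 = 0.352
  P(X=3) = 0.029 + 0.014 + 0.022 + 0.108 = 0.173
H(X) = -[0.231·log₂(0.231) + 0.244·log₂(0.244) + 0.352·log₂(0.352) + 0.173·log₂(0.173)]
  = 0.48834 + 0.49655 + 0.53024 + 0.43789 = 1.95302 bits

Marginal of Y (column sums):
  P(Y=0) = 0.153 + 0.069 + 0.079 + 0.029 = 0.330
  P(Y=1) = 0.017 + 0.133 + 0.015 + 0.014 = 0.179
  P(Y=2) = 0.020 + 0.022 + 0.225 + 0.022 = 0.289
  P(Y=3) = 0.041 + 0.020 + 0.033 + 0.108 = 0.202
H(X|Y) = Σ_y P(y)·H(X|Y=y):
  Y=0: P(Y=0) = 0.330, P(X|Y=0) = (51/110, 23/110, 79/330, 29/330) → H(X|Y=0) = 1.78830
  Y=1: P(Y=1) = 0.179, P(X|Y=1) = (17/179, 133/179, 15/179, 14/179) → H(X|Y=1) = 1.22825
  Y=2: P(Y=2) = 0.289, P(X|Y=2) = (20/289, 22/289, 225/289, 22/289) → H(X|Y=2) = 1.11349
  Y=3: P(Y=3) = 0.202, P(X|Y=3) = (41/202, 10/101, 33/202, 54/101) → H(X|Y=3) = 1.70727
H(X|Y) = 0.330·1.78830 + 0.179·1.22825 + 0.289·1.11349 + 0.202·1.70727 = 1.47666 bits

I(X;Y) = H(X) - H(X|Y) = 1.95302 - 1.47666 = 0.4764 bits

Cross-check via I(X;Y) = H(X) + H(Y) - H(X,Y): computing H(Y) from the column sums and H(X,Y) from the 16 cells in the same way gives H(Y) = 1.95578 bits and H(X,Y) = 3.43244 bits, so
I(X;Y) = 1.95302 + 1.95578 - 3.43244 = 0.4764 bits ✓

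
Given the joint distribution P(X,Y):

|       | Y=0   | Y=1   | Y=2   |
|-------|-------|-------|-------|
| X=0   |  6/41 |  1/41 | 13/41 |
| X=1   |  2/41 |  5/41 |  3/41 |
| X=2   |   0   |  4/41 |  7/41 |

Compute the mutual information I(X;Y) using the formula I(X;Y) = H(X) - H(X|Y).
0.2517 bits

I(X;Y) = H(X) - H(X|Y)

Marginal of X (row sums):
  P(X=0) = 6/41 + 1/41 + 13/41 = 20/41
  P(X=1) = 2/41 + 5/41 + 3/41 = 10/41
  P(X=2) = 0 + 4/41 + 7/41 = 11/41
H(X) = -[(20/41)·log₂(20/41) + (10/41)·log₂(10/41) + (11/41)·log₂(11/41)]
  = 0.505182 + 0.496494 + 0.509252 = 1.51093 bits

Marginal of Y (column sums):
  P(Y=0) = 6/41 + 2/41 + 0 = 8/41
  P(Y=1) = 1/41 + 5/41 + 4/41 = 10/41
  P(Y=2) = 13/41 + 3/41 + 7/41 = 23/41
H(X|Y) = Σ_y P(y)·H(X|Y=y):
  Y=0: P(Y=0) = 8/41, P(X|Y=0) = (3/4, 1/4, 0) → H(X|Y=0) = 0.811278
  Y=1: P(Y=1) = 10/41, P(X|Y=1) = (1/10, 1/2, 2/5) → H(X|Y=1) = 1.360964
  Y=2: P(Y=2) = 23/41, P(X|Y=2) = (13/23, 3/23, 7/23) → H(X|Y=2) = 1.370862
H(X|Y) = (8/41)·0.811278 + (10/41)·1.360964 + (23/41)·1.370862 = 1.25926 bits

I(X;Y) = H(X) - H(X|Y) = 1.51093 - 1.25926 = 0.2517 bits

Cross-check via I(X;Y) = H(X) + H(Y) - H(X,Y): computing H(Y) from the column sums and H(X,Y) from the 9 cells in the same way gives H(Y) = 1.42435 bits and H(X,Y) = 2.68361 bits, so
I(X;Y) = 1.51093 + 1.42435 - 2.68361 = 0.2517 bits ✓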